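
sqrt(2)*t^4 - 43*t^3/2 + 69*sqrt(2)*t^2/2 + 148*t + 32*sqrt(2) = (t - 8*sqrt(2))*(t - 4*sqrt(2))*(t + sqrt(2))*(sqrt(2)*t + 1/2)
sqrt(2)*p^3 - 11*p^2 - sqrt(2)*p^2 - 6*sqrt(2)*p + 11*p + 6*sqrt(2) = (p - 1)*(p - 6*sqrt(2))*(sqrt(2)*p + 1)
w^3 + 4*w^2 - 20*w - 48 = (w - 4)*(w + 2)*(w + 6)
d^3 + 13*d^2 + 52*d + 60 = (d + 2)*(d + 5)*(d + 6)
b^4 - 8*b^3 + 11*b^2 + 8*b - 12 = (b - 6)*(b - 2)*(b - 1)*(b + 1)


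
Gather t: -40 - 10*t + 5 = -10*t - 35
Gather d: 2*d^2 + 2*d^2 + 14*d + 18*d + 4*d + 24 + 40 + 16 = 4*d^2 + 36*d + 80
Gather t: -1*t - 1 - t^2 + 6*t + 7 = -t^2 + 5*t + 6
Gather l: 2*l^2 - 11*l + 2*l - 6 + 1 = 2*l^2 - 9*l - 5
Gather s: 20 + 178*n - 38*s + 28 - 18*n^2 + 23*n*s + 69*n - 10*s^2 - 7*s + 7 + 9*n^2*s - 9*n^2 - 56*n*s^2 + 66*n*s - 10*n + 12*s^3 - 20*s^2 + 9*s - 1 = -27*n^2 + 237*n + 12*s^3 + s^2*(-56*n - 30) + s*(9*n^2 + 89*n - 36) + 54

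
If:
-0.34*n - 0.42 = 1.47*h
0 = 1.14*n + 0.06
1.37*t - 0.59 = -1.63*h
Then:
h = -0.27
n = -0.05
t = 0.76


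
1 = 1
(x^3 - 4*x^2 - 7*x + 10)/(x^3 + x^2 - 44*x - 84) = (x^2 - 6*x + 5)/(x^2 - x - 42)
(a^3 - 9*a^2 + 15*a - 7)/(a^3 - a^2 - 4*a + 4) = (a^2 - 8*a + 7)/(a^2 - 4)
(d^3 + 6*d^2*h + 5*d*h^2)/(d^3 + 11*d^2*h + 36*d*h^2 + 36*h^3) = d*(d^2 + 6*d*h + 5*h^2)/(d^3 + 11*d^2*h + 36*d*h^2 + 36*h^3)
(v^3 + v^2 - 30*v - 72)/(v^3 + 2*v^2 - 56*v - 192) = (v^2 - 3*v - 18)/(v^2 - 2*v - 48)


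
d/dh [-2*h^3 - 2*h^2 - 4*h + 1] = -6*h^2 - 4*h - 4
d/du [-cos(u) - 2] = sin(u)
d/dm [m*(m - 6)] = 2*m - 6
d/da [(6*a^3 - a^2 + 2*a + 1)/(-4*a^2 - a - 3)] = (-24*a^4 - 12*a^3 - 45*a^2 + 14*a - 5)/(16*a^4 + 8*a^3 + 25*a^2 + 6*a + 9)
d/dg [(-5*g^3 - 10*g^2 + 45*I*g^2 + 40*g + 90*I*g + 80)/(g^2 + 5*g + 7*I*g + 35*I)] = (-5*g^4 + g^3*(-50 - 70*I) + g^2*(-405 - 460*I) + g*(-3310 - 700*I) - 3550 + 840*I)/(g^4 + g^3*(10 + 14*I) + g^2*(-24 + 140*I) + g*(-490 + 350*I) - 1225)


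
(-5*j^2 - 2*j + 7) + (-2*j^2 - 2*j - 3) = -7*j^2 - 4*j + 4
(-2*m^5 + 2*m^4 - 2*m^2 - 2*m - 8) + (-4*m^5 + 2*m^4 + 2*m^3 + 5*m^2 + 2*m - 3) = -6*m^5 + 4*m^4 + 2*m^3 + 3*m^2 - 11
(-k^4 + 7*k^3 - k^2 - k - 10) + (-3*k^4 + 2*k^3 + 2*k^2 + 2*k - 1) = -4*k^4 + 9*k^3 + k^2 + k - 11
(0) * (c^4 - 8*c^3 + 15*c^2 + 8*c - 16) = 0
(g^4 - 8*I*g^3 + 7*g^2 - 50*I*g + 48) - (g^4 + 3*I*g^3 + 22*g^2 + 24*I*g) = -11*I*g^3 - 15*g^2 - 74*I*g + 48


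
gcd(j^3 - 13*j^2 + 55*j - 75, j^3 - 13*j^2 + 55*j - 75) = j^3 - 13*j^2 + 55*j - 75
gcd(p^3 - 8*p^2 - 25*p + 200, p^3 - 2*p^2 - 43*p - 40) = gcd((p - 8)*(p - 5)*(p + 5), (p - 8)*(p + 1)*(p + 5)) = p^2 - 3*p - 40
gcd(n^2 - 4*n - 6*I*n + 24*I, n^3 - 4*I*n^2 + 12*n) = n - 6*I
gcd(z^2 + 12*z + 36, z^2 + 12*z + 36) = z^2 + 12*z + 36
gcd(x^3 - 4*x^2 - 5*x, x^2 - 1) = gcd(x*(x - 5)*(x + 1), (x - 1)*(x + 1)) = x + 1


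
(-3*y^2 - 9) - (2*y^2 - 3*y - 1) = -5*y^2 + 3*y - 8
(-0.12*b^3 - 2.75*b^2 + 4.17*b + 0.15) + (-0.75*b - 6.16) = -0.12*b^3 - 2.75*b^2 + 3.42*b - 6.01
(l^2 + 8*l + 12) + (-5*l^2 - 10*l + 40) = -4*l^2 - 2*l + 52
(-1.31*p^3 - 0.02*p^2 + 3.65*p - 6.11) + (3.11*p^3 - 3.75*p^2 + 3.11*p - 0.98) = 1.8*p^3 - 3.77*p^2 + 6.76*p - 7.09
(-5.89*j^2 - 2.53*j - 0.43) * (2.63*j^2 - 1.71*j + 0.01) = -15.4907*j^4 + 3.418*j^3 + 3.1365*j^2 + 0.71*j - 0.0043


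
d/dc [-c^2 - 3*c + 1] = -2*c - 3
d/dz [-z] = -1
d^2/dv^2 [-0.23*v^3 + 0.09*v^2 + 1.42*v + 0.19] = 0.18 - 1.38*v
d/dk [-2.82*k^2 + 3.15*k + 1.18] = 3.15 - 5.64*k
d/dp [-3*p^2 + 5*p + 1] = 5 - 6*p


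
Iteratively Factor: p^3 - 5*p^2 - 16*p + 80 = (p - 4)*(p^2 - p - 20) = (p - 4)*(p + 4)*(p - 5)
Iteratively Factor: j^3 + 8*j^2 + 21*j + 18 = (j + 3)*(j^2 + 5*j + 6) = (j + 3)^2*(j + 2)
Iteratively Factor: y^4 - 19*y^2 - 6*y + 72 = (y + 3)*(y^3 - 3*y^2 - 10*y + 24) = (y - 2)*(y + 3)*(y^2 - y - 12) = (y - 2)*(y + 3)^2*(y - 4)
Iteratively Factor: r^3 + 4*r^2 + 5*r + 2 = (r + 2)*(r^2 + 2*r + 1) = (r + 1)*(r + 2)*(r + 1)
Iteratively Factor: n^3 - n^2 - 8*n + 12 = (n - 2)*(n^2 + n - 6) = (n - 2)*(n + 3)*(n - 2)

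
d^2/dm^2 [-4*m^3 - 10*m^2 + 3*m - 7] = -24*m - 20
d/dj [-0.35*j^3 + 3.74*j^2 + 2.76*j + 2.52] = -1.05*j^2 + 7.48*j + 2.76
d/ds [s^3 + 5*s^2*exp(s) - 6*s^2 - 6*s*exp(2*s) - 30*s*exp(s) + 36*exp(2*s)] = 5*s^2*exp(s) + 3*s^2 - 12*s*exp(2*s) - 20*s*exp(s) - 12*s + 66*exp(2*s) - 30*exp(s)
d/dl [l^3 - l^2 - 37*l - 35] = 3*l^2 - 2*l - 37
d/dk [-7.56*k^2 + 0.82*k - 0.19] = 0.82 - 15.12*k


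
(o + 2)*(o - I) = o^2 + 2*o - I*o - 2*I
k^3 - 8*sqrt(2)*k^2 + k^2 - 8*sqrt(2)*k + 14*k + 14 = (k + 1)*(k - 7*sqrt(2))*(k - sqrt(2))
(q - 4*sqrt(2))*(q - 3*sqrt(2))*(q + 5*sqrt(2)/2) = q^3 - 9*sqrt(2)*q^2/2 - 11*q + 60*sqrt(2)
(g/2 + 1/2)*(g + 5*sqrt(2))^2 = g^3/2 + g^2/2 + 5*sqrt(2)*g^2 + 5*sqrt(2)*g + 25*g + 25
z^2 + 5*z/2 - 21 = (z - 7/2)*(z + 6)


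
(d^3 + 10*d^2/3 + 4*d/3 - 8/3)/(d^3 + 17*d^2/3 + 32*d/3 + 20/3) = (3*d - 2)/(3*d + 5)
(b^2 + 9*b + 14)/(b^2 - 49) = (b + 2)/(b - 7)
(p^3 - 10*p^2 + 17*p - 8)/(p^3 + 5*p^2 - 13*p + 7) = (p - 8)/(p + 7)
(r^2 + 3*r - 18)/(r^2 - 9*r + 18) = (r + 6)/(r - 6)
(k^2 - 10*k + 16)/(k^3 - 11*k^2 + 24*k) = (k - 2)/(k*(k - 3))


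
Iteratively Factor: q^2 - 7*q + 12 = (q - 3)*(q - 4)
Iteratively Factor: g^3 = (g)*(g^2) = g^2*(g)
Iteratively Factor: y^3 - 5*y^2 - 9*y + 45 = (y - 5)*(y^2 - 9) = (y - 5)*(y - 3)*(y + 3)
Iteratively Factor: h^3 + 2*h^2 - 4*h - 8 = (h + 2)*(h^2 - 4) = (h - 2)*(h + 2)*(h + 2)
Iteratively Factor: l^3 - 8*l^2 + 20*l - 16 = (l - 2)*(l^2 - 6*l + 8) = (l - 4)*(l - 2)*(l - 2)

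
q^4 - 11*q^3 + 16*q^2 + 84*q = q*(q - 7)*(q - 6)*(q + 2)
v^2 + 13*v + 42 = (v + 6)*(v + 7)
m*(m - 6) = m^2 - 6*m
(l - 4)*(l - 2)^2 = l^3 - 8*l^2 + 20*l - 16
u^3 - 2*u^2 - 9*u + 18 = (u - 3)*(u - 2)*(u + 3)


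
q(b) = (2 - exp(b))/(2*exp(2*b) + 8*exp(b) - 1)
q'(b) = (2 - exp(b))*(-4*exp(2*b) - 8*exp(b))/(2*exp(2*b) + 8*exp(b) - 1)^2 - exp(b)/(2*exp(2*b) + 8*exp(b) - 1)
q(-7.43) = -2.01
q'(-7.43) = -0.01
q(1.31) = -0.03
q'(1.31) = -0.02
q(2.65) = -0.02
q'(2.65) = 0.01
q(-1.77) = 4.35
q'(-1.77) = -15.69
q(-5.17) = -2.09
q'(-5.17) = -0.09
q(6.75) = -0.00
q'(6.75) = 0.00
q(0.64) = 0.00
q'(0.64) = -0.10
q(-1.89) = 7.27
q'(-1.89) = -37.78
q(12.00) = 0.00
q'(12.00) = 0.00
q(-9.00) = -2.00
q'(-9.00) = 0.00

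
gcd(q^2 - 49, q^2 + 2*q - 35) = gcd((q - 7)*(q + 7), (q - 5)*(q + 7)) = q + 7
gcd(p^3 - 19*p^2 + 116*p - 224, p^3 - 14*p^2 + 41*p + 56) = p^2 - 15*p + 56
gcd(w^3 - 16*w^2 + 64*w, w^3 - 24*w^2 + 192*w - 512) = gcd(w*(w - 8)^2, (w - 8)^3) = w^2 - 16*w + 64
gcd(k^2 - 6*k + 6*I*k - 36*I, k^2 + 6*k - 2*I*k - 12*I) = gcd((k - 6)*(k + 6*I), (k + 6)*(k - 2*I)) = 1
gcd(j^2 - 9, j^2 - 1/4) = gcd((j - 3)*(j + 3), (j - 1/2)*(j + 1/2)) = 1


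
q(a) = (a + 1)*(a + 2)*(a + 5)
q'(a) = (a + 1)*(a + 2) + (a + 1)*(a + 5) + (a + 2)*(a + 5) = 3*a^2 + 16*a + 17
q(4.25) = 303.52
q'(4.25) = 139.19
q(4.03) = 273.89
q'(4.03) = 130.20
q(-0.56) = 2.81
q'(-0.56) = 8.98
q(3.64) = 226.11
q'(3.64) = 114.99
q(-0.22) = 6.64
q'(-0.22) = 13.63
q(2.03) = 85.84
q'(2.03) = 61.84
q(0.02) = 10.34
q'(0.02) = 17.32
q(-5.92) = -17.74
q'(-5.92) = 27.42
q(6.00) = 616.00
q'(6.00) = 221.00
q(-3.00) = 4.00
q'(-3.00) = -4.00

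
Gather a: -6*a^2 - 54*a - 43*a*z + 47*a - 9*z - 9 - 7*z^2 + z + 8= -6*a^2 + a*(-43*z - 7) - 7*z^2 - 8*z - 1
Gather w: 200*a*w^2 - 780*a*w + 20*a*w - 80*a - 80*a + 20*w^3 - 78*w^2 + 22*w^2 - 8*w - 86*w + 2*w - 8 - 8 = -160*a + 20*w^3 + w^2*(200*a - 56) + w*(-760*a - 92) - 16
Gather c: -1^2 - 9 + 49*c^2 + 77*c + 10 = 49*c^2 + 77*c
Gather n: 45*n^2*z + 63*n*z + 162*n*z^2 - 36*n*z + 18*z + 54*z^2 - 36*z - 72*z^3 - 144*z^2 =45*n^2*z + n*(162*z^2 + 27*z) - 72*z^3 - 90*z^2 - 18*z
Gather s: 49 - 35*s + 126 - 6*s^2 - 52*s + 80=-6*s^2 - 87*s + 255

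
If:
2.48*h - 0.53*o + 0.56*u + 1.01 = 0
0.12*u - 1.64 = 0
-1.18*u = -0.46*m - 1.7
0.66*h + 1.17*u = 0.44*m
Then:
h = -3.32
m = 31.36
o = 0.82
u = 13.67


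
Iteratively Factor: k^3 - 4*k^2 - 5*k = (k + 1)*(k^2 - 5*k) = (k - 5)*(k + 1)*(k)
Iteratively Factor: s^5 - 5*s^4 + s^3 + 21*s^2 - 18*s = (s - 3)*(s^4 - 2*s^3 - 5*s^2 + 6*s) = (s - 3)*(s - 1)*(s^3 - s^2 - 6*s) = (s - 3)*(s - 1)*(s + 2)*(s^2 - 3*s) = (s - 3)^2*(s - 1)*(s + 2)*(s)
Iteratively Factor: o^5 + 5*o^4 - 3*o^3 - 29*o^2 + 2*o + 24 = (o - 2)*(o^4 + 7*o^3 + 11*o^2 - 7*o - 12) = (o - 2)*(o + 4)*(o^3 + 3*o^2 - o - 3) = (o - 2)*(o + 3)*(o + 4)*(o^2 - 1) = (o - 2)*(o - 1)*(o + 3)*(o + 4)*(o + 1)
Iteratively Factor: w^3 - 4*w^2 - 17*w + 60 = (w - 3)*(w^2 - w - 20) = (w - 5)*(w - 3)*(w + 4)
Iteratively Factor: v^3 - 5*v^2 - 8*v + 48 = (v - 4)*(v^2 - v - 12) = (v - 4)*(v + 3)*(v - 4)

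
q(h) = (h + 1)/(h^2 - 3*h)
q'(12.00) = -0.01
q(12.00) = 0.12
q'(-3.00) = 0.00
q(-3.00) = -0.11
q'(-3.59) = -0.00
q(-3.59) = -0.11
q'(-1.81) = 0.04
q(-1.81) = -0.09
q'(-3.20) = -0.00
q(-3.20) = -0.11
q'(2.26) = -2.37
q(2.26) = -1.95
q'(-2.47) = 0.01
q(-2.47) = -0.11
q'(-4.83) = -0.01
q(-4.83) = -0.10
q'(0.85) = 0.17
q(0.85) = -1.01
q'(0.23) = 6.13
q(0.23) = -1.93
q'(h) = (3 - 2*h)*(h + 1)/(h^2 - 3*h)^2 + 1/(h^2 - 3*h) = (-h^2 - 2*h + 3)/(h^2*(h^2 - 6*h + 9))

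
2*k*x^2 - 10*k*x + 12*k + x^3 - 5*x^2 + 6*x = (2*k + x)*(x - 3)*(x - 2)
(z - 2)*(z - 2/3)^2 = z^3 - 10*z^2/3 + 28*z/9 - 8/9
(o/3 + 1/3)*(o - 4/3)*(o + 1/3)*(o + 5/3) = o^4/3 + 5*o^3/9 - 13*o^2/27 - 77*o/81 - 20/81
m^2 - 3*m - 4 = (m - 4)*(m + 1)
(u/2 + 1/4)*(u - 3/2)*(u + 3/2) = u^3/2 + u^2/4 - 9*u/8 - 9/16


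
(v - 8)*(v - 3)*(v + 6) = v^3 - 5*v^2 - 42*v + 144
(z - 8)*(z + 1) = z^2 - 7*z - 8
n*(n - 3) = n^2 - 3*n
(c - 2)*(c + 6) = c^2 + 4*c - 12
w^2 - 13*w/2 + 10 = (w - 4)*(w - 5/2)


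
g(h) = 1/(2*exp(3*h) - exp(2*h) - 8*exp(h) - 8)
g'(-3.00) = 0.01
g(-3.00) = -0.12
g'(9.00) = 0.00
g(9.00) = 0.00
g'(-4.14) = 0.00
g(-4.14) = -0.12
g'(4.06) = -0.00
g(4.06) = 0.00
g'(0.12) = 0.01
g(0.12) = -0.06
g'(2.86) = -0.00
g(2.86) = 0.00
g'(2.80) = -0.00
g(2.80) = 0.00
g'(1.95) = -0.01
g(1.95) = 0.00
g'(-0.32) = 0.02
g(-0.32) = -0.07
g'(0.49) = -0.03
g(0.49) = -0.07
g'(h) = (-6*exp(3*h) + 2*exp(2*h) + 8*exp(h))/(2*exp(3*h) - exp(2*h) - 8*exp(h) - 8)^2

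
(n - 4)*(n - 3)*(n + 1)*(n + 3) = n^4 - 3*n^3 - 13*n^2 + 27*n + 36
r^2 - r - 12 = (r - 4)*(r + 3)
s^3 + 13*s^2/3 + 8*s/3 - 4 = (s - 2/3)*(s + 2)*(s + 3)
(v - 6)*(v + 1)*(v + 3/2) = v^3 - 7*v^2/2 - 27*v/2 - 9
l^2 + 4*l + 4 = (l + 2)^2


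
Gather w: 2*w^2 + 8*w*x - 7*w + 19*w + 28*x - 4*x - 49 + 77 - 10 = 2*w^2 + w*(8*x + 12) + 24*x + 18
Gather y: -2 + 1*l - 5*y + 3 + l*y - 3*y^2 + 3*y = l - 3*y^2 + y*(l - 2) + 1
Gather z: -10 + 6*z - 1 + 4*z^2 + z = 4*z^2 + 7*z - 11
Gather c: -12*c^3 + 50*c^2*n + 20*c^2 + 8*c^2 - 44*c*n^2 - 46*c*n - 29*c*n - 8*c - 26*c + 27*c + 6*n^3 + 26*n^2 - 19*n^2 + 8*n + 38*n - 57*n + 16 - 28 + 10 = -12*c^3 + c^2*(50*n + 28) + c*(-44*n^2 - 75*n - 7) + 6*n^3 + 7*n^2 - 11*n - 2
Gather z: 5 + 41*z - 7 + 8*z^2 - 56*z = 8*z^2 - 15*z - 2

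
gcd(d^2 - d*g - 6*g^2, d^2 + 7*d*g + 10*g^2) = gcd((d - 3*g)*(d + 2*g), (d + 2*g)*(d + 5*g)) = d + 2*g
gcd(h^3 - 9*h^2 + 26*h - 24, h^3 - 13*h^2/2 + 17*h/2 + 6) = h^2 - 7*h + 12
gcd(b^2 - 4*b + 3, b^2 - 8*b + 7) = b - 1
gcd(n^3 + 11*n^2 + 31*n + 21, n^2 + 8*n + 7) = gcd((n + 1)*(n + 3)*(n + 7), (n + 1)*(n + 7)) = n^2 + 8*n + 7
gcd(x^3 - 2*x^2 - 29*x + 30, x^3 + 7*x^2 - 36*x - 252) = x - 6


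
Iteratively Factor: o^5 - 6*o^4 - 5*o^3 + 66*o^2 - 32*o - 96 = (o + 1)*(o^4 - 7*o^3 + 2*o^2 + 64*o - 96) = (o + 1)*(o + 3)*(o^3 - 10*o^2 + 32*o - 32) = (o - 4)*(o + 1)*(o + 3)*(o^2 - 6*o + 8) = (o - 4)^2*(o + 1)*(o + 3)*(o - 2)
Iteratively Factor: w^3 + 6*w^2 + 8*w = (w + 4)*(w^2 + 2*w) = w*(w + 4)*(w + 2)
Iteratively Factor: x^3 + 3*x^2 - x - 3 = (x + 3)*(x^2 - 1) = (x - 1)*(x + 3)*(x + 1)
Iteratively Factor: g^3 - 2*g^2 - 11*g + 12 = (g + 3)*(g^2 - 5*g + 4) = (g - 1)*(g + 3)*(g - 4)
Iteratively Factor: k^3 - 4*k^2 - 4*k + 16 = (k + 2)*(k^2 - 6*k + 8) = (k - 4)*(k + 2)*(k - 2)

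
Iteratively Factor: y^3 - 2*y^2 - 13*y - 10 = (y + 1)*(y^2 - 3*y - 10) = (y - 5)*(y + 1)*(y + 2)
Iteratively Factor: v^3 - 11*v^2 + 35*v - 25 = (v - 5)*(v^2 - 6*v + 5) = (v - 5)*(v - 1)*(v - 5)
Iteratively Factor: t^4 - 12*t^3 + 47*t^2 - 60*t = (t - 3)*(t^3 - 9*t^2 + 20*t) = (t - 4)*(t - 3)*(t^2 - 5*t) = t*(t - 4)*(t - 3)*(t - 5)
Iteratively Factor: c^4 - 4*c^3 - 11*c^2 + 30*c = (c - 5)*(c^3 + c^2 - 6*c) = (c - 5)*(c + 3)*(c^2 - 2*c) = c*(c - 5)*(c + 3)*(c - 2)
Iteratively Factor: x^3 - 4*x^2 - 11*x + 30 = (x + 3)*(x^2 - 7*x + 10) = (x - 5)*(x + 3)*(x - 2)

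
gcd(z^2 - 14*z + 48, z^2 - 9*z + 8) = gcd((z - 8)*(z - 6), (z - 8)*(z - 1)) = z - 8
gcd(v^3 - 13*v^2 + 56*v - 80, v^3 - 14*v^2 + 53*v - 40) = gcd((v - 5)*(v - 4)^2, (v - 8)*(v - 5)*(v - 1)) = v - 5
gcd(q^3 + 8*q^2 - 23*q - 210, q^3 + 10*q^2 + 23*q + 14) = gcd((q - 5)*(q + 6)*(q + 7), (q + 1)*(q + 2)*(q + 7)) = q + 7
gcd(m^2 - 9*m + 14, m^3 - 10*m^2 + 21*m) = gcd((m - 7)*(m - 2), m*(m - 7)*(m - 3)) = m - 7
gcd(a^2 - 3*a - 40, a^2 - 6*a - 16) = a - 8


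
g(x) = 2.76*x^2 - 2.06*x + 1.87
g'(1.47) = 6.05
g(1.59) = 5.57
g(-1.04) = 7.00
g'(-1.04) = -7.80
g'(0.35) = -0.13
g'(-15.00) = -84.86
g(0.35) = 1.49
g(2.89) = 18.97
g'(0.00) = -2.06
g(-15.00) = 653.77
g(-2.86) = 30.34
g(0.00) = 1.87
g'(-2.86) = -17.85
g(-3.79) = 49.32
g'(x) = 5.52*x - 2.06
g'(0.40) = 0.15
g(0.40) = 1.49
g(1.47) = 4.81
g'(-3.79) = -22.98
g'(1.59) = 6.72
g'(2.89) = 13.89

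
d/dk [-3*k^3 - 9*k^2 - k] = -9*k^2 - 18*k - 1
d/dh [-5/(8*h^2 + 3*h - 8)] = 5*(16*h + 3)/(8*h^2 + 3*h - 8)^2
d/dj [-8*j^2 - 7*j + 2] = -16*j - 7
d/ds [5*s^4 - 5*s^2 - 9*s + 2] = 20*s^3 - 10*s - 9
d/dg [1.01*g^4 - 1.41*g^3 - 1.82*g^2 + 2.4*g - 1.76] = 4.04*g^3 - 4.23*g^2 - 3.64*g + 2.4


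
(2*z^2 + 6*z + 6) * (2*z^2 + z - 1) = 4*z^4 + 14*z^3 + 16*z^2 - 6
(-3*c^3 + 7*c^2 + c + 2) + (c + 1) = -3*c^3 + 7*c^2 + 2*c + 3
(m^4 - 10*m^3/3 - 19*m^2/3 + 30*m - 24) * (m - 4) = m^5 - 22*m^4/3 + 7*m^3 + 166*m^2/3 - 144*m + 96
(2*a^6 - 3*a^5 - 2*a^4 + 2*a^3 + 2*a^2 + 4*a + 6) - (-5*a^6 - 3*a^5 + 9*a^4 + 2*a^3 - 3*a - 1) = 7*a^6 - 11*a^4 + 2*a^2 + 7*a + 7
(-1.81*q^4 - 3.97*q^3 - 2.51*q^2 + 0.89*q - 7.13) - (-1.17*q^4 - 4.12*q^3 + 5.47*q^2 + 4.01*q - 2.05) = -0.64*q^4 + 0.15*q^3 - 7.98*q^2 - 3.12*q - 5.08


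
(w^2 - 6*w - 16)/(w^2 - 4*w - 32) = (w + 2)/(w + 4)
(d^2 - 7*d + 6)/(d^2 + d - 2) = (d - 6)/(d + 2)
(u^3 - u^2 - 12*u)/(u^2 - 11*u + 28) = u*(u + 3)/(u - 7)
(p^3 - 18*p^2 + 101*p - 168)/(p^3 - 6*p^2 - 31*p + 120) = (p - 7)/(p + 5)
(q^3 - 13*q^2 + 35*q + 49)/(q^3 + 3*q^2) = (q^3 - 13*q^2 + 35*q + 49)/(q^2*(q + 3))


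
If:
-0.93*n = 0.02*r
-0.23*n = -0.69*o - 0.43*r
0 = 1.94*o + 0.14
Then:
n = -0.00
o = -0.07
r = 0.11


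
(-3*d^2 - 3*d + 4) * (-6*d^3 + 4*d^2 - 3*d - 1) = 18*d^5 + 6*d^4 - 27*d^3 + 28*d^2 - 9*d - 4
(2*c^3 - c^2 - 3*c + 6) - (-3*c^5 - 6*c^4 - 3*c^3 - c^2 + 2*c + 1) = 3*c^5 + 6*c^4 + 5*c^3 - 5*c + 5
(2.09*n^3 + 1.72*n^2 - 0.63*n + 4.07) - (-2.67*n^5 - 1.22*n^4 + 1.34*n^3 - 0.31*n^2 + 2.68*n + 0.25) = 2.67*n^5 + 1.22*n^4 + 0.75*n^3 + 2.03*n^2 - 3.31*n + 3.82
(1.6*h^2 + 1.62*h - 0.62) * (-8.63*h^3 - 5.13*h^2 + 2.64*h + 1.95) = -13.808*h^5 - 22.1886*h^4 + 1.264*h^3 + 10.5774*h^2 + 1.5222*h - 1.209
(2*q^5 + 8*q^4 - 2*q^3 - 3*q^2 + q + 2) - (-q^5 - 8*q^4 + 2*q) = 3*q^5 + 16*q^4 - 2*q^3 - 3*q^2 - q + 2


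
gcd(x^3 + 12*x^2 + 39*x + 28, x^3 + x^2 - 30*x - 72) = x + 4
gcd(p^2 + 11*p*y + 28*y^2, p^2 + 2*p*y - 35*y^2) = p + 7*y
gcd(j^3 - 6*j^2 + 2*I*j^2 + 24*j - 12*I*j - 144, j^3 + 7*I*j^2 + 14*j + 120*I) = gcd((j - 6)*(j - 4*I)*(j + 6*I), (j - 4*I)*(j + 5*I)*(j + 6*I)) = j^2 + 2*I*j + 24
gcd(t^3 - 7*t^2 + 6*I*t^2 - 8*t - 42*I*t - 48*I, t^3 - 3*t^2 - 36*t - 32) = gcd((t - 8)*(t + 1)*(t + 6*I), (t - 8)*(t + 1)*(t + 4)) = t^2 - 7*t - 8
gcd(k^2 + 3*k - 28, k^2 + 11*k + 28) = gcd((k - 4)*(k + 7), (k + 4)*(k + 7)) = k + 7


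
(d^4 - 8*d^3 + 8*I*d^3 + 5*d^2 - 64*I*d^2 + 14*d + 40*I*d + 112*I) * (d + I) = d^5 - 8*d^4 + 9*I*d^4 - 3*d^3 - 72*I*d^3 + 78*d^2 + 45*I*d^2 - 40*d + 126*I*d - 112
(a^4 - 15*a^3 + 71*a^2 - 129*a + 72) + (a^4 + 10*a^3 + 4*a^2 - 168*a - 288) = 2*a^4 - 5*a^3 + 75*a^2 - 297*a - 216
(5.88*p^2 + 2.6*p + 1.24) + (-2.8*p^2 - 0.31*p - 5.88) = 3.08*p^2 + 2.29*p - 4.64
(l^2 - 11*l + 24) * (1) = l^2 - 11*l + 24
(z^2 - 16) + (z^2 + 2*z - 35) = 2*z^2 + 2*z - 51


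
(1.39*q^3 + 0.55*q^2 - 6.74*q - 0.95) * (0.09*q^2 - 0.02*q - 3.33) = 0.1251*q^5 + 0.0217*q^4 - 5.2463*q^3 - 1.7822*q^2 + 22.4632*q + 3.1635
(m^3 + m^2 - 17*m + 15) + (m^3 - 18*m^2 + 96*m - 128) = 2*m^3 - 17*m^2 + 79*m - 113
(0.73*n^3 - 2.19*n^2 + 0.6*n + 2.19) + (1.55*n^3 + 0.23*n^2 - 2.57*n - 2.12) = 2.28*n^3 - 1.96*n^2 - 1.97*n + 0.0699999999999998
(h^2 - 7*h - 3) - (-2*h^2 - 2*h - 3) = 3*h^2 - 5*h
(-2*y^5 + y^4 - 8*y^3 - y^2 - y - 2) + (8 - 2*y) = -2*y^5 + y^4 - 8*y^3 - y^2 - 3*y + 6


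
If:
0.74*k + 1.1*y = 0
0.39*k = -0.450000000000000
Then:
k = -1.15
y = 0.78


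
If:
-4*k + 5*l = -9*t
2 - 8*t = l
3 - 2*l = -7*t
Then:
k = 199/92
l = 38/23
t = 1/23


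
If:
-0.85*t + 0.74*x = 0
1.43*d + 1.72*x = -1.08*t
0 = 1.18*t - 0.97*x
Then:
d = 0.00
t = 0.00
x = 0.00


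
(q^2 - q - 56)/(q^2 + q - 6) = (q^2 - q - 56)/(q^2 + q - 6)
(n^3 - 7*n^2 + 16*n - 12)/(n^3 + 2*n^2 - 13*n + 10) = (n^2 - 5*n + 6)/(n^2 + 4*n - 5)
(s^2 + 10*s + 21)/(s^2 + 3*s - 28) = (s + 3)/(s - 4)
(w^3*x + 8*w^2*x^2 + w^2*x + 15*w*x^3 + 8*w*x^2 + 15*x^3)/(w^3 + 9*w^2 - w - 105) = x*(w^3 + 8*w^2*x + w^2 + 15*w*x^2 + 8*w*x + 15*x^2)/(w^3 + 9*w^2 - w - 105)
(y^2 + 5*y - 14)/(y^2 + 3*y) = (y^2 + 5*y - 14)/(y*(y + 3))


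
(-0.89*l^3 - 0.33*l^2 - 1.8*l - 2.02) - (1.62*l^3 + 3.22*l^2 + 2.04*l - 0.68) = -2.51*l^3 - 3.55*l^2 - 3.84*l - 1.34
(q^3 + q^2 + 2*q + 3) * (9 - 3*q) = -3*q^4 + 6*q^3 + 3*q^2 + 9*q + 27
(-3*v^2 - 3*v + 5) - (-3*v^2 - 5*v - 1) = 2*v + 6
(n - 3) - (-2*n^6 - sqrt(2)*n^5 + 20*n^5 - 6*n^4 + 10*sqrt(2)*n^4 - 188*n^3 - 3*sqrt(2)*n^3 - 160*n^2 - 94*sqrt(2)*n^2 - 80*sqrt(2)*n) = 2*n^6 - 20*n^5 + sqrt(2)*n^5 - 10*sqrt(2)*n^4 + 6*n^4 + 3*sqrt(2)*n^3 + 188*n^3 + 94*sqrt(2)*n^2 + 160*n^2 + n + 80*sqrt(2)*n - 3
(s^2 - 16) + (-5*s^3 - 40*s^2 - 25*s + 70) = -5*s^3 - 39*s^2 - 25*s + 54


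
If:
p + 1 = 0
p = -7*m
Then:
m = 1/7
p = -1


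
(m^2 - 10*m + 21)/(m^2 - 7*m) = (m - 3)/m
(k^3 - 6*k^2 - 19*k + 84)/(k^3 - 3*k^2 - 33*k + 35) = (k^2 + k - 12)/(k^2 + 4*k - 5)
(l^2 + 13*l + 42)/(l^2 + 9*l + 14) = (l + 6)/(l + 2)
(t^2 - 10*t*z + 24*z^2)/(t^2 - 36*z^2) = (t - 4*z)/(t + 6*z)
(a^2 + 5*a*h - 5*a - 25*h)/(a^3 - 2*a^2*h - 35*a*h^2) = (a - 5)/(a*(a - 7*h))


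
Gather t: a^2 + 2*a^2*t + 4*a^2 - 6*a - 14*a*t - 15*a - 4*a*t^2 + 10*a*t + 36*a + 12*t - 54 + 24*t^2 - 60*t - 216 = 5*a^2 + 15*a + t^2*(24 - 4*a) + t*(2*a^2 - 4*a - 48) - 270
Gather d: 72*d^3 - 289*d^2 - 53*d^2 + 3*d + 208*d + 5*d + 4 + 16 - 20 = 72*d^3 - 342*d^2 + 216*d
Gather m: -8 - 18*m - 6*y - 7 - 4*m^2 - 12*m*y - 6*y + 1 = -4*m^2 + m*(-12*y - 18) - 12*y - 14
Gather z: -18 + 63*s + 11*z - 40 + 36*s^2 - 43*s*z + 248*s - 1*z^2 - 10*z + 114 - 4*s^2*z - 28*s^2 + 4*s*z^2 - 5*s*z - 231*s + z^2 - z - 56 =8*s^2 + 4*s*z^2 + 80*s + z*(-4*s^2 - 48*s)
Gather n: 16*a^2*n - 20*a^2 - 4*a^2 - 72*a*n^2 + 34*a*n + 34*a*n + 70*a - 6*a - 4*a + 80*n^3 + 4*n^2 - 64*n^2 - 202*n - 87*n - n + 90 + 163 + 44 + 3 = -24*a^2 + 60*a + 80*n^3 + n^2*(-72*a - 60) + n*(16*a^2 + 68*a - 290) + 300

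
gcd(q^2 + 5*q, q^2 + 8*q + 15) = q + 5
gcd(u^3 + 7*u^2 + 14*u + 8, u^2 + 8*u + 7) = u + 1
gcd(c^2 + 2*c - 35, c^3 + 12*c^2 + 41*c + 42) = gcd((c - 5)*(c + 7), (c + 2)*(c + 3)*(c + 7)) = c + 7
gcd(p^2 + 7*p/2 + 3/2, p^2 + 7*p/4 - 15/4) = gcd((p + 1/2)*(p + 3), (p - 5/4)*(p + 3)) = p + 3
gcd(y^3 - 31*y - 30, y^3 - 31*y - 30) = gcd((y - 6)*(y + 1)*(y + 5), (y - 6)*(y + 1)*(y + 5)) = y^3 - 31*y - 30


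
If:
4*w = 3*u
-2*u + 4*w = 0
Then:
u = 0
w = 0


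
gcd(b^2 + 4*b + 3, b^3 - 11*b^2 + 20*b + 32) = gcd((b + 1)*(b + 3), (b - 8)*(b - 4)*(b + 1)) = b + 1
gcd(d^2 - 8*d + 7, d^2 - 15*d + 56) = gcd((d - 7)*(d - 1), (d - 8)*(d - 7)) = d - 7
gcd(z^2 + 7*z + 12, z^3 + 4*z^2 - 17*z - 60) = z + 3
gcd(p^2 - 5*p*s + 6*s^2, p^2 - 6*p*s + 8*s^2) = p - 2*s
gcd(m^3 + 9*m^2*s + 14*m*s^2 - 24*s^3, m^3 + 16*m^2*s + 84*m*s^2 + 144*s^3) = m^2 + 10*m*s + 24*s^2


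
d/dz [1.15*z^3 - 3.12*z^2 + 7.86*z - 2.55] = 3.45*z^2 - 6.24*z + 7.86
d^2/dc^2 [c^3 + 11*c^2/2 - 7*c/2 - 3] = 6*c + 11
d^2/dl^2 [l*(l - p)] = 2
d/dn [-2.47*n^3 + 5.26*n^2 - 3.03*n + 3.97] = -7.41*n^2 + 10.52*n - 3.03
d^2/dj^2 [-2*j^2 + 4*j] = -4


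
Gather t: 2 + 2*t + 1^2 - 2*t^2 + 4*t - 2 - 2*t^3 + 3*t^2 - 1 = -2*t^3 + t^2 + 6*t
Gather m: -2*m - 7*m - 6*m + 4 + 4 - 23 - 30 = -15*m - 45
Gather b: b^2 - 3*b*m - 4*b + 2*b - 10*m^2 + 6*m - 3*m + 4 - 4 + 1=b^2 + b*(-3*m - 2) - 10*m^2 + 3*m + 1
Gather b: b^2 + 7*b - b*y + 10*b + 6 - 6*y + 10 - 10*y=b^2 + b*(17 - y) - 16*y + 16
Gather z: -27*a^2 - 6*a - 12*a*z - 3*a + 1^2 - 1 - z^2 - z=-27*a^2 - 9*a - z^2 + z*(-12*a - 1)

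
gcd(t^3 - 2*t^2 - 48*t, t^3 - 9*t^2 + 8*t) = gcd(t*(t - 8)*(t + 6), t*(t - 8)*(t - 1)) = t^2 - 8*t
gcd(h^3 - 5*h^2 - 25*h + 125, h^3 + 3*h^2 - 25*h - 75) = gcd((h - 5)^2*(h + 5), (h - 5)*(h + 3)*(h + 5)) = h^2 - 25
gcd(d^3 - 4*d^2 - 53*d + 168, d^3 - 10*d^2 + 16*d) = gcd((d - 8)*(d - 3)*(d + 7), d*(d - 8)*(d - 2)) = d - 8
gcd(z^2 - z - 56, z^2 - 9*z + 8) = z - 8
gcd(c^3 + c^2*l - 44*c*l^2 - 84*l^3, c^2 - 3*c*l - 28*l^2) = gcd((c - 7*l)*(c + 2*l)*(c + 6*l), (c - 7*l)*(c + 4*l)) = c - 7*l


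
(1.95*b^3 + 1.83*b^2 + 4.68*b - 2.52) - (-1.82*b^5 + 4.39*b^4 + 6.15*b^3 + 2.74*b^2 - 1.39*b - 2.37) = 1.82*b^5 - 4.39*b^4 - 4.2*b^3 - 0.91*b^2 + 6.07*b - 0.15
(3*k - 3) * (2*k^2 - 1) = 6*k^3 - 6*k^2 - 3*k + 3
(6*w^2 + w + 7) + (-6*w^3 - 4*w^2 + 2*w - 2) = -6*w^3 + 2*w^2 + 3*w + 5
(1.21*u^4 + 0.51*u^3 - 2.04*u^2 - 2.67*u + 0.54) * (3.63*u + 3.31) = 4.3923*u^5 + 5.8564*u^4 - 5.7171*u^3 - 16.4445*u^2 - 6.8775*u + 1.7874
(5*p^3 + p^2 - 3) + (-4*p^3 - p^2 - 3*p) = p^3 - 3*p - 3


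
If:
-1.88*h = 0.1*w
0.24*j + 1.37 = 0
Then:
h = -0.0531914893617021*w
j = -5.71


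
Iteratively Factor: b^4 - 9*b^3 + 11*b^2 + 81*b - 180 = (b - 3)*(b^3 - 6*b^2 - 7*b + 60) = (b - 4)*(b - 3)*(b^2 - 2*b - 15) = (b - 4)*(b - 3)*(b + 3)*(b - 5)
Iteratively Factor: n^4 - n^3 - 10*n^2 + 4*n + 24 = (n - 3)*(n^3 + 2*n^2 - 4*n - 8) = (n - 3)*(n - 2)*(n^2 + 4*n + 4) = (n - 3)*(n - 2)*(n + 2)*(n + 2)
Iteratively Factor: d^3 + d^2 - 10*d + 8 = (d - 1)*(d^2 + 2*d - 8) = (d - 2)*(d - 1)*(d + 4)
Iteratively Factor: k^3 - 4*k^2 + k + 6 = (k - 3)*(k^2 - k - 2) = (k - 3)*(k - 2)*(k + 1)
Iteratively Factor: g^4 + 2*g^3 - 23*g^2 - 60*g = (g + 4)*(g^3 - 2*g^2 - 15*g) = (g - 5)*(g + 4)*(g^2 + 3*g) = (g - 5)*(g + 3)*(g + 4)*(g)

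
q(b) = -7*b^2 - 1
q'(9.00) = -126.00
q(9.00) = -568.00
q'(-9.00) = 126.00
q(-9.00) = -568.00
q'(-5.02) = 70.28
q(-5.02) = -177.40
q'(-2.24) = 31.36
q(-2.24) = -36.12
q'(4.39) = -61.46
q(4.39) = -135.90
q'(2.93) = -41.02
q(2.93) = -61.09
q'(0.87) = -12.18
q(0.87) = -6.30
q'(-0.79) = 11.06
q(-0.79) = -5.37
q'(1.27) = -17.78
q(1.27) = -12.29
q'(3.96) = -55.44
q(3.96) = -110.77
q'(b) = -14*b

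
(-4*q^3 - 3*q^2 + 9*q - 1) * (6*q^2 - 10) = -24*q^5 - 18*q^4 + 94*q^3 + 24*q^2 - 90*q + 10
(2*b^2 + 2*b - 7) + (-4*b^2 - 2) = -2*b^2 + 2*b - 9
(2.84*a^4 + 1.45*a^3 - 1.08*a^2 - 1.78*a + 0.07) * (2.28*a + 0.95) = 6.4752*a^5 + 6.004*a^4 - 1.0849*a^3 - 5.0844*a^2 - 1.5314*a + 0.0665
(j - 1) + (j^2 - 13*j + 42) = j^2 - 12*j + 41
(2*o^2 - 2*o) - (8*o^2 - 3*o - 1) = -6*o^2 + o + 1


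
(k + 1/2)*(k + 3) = k^2 + 7*k/2 + 3/2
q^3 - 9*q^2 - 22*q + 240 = (q - 8)*(q - 6)*(q + 5)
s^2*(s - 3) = s^3 - 3*s^2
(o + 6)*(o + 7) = o^2 + 13*o + 42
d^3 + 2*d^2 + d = d*(d + 1)^2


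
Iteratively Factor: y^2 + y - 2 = (y - 1)*(y + 2)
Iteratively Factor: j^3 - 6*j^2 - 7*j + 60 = (j + 3)*(j^2 - 9*j + 20) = (j - 4)*(j + 3)*(j - 5)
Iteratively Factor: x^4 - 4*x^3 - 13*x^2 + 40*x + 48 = (x + 1)*(x^3 - 5*x^2 - 8*x + 48) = (x + 1)*(x + 3)*(x^2 - 8*x + 16) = (x - 4)*(x + 1)*(x + 3)*(x - 4)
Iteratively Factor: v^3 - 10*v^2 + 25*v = (v)*(v^2 - 10*v + 25) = v*(v - 5)*(v - 5)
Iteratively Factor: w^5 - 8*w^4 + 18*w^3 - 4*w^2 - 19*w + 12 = (w - 4)*(w^4 - 4*w^3 + 2*w^2 + 4*w - 3) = (w - 4)*(w - 1)*(w^3 - 3*w^2 - w + 3) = (w - 4)*(w - 3)*(w - 1)*(w^2 - 1) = (w - 4)*(w - 3)*(w - 1)^2*(w + 1)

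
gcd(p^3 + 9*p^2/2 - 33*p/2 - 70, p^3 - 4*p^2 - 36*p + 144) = p - 4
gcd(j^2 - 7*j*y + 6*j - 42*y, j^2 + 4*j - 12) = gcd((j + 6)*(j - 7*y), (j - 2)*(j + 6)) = j + 6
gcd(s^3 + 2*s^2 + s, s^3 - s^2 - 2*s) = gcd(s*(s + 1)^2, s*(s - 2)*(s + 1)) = s^2 + s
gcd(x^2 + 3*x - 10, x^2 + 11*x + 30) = x + 5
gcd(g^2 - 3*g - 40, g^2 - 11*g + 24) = g - 8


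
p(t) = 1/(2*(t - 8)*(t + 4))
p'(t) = -1/(2*(t - 8)*(t + 4)^2) - 1/(2*(t - 8)^2*(t + 4))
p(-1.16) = -0.02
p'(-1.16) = 0.00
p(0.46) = -0.01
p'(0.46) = 0.00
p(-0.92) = -0.02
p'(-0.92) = 0.00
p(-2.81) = -0.04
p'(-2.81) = 0.03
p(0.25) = -0.02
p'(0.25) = 0.00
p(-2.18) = -0.03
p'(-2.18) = 0.01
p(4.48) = -0.02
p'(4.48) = -0.00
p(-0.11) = -0.02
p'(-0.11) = 0.00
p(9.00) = 0.04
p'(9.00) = -0.04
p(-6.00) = 0.02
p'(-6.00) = 0.01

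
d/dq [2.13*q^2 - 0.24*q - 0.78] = 4.26*q - 0.24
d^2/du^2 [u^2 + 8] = 2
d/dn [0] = 0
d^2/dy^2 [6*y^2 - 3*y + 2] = 12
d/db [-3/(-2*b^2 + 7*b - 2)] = 3*(7 - 4*b)/(2*b^2 - 7*b + 2)^2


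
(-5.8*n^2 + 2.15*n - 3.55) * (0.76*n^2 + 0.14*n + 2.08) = -4.408*n^4 + 0.822*n^3 - 14.461*n^2 + 3.975*n - 7.384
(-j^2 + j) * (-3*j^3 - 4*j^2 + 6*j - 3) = 3*j^5 + j^4 - 10*j^3 + 9*j^2 - 3*j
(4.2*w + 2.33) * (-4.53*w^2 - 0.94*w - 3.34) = -19.026*w^3 - 14.5029*w^2 - 16.2182*w - 7.7822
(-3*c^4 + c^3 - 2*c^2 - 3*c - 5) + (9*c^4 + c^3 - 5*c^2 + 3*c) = 6*c^4 + 2*c^3 - 7*c^2 - 5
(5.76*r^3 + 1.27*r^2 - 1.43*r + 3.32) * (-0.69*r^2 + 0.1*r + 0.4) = -3.9744*r^5 - 0.3003*r^4 + 3.4177*r^3 - 1.9258*r^2 - 0.24*r + 1.328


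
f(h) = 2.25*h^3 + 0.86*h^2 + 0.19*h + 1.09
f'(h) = 6.75*h^2 + 1.72*h + 0.19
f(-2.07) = -15.58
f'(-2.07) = 25.55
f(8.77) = 1586.59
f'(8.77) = 534.44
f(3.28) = 90.36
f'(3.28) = 78.45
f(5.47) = 396.11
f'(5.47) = 211.56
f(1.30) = 7.73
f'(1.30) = 13.83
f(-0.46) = 0.97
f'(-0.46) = 0.83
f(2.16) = 28.19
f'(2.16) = 35.40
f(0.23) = 1.21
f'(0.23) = 0.94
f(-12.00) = -3765.35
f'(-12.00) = 951.55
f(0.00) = 1.09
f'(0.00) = 0.19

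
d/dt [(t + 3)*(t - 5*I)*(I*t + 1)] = 3*I*t^2 + 6*t*(2 + I) + 18 - 5*I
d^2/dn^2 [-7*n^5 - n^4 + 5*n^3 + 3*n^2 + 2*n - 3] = -140*n^3 - 12*n^2 + 30*n + 6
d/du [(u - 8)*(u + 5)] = 2*u - 3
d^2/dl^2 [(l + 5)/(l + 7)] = -4/(l + 7)^3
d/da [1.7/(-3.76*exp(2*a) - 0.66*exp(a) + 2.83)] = (12.784*exp(a) + 1.122)*exp(a)/(3.76*exp(2*a) + 0.66*exp(a) - 2.83)^2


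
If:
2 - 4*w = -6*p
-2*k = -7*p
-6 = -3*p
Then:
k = 7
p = 2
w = 7/2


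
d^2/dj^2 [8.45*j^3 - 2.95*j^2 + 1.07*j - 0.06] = 50.7*j - 5.9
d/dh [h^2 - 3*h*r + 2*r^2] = 2*h - 3*r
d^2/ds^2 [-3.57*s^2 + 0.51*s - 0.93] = -7.14000000000000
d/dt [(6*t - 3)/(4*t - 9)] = -42/(4*t - 9)^2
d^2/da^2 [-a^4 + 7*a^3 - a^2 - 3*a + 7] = -12*a^2 + 42*a - 2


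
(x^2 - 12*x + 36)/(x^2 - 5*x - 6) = (x - 6)/(x + 1)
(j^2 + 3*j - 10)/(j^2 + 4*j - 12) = (j + 5)/(j + 6)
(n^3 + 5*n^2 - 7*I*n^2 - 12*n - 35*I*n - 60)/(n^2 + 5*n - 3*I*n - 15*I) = n - 4*I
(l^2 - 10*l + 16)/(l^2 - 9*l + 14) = (l - 8)/(l - 7)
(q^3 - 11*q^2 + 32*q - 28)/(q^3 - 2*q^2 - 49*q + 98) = (q - 2)/(q + 7)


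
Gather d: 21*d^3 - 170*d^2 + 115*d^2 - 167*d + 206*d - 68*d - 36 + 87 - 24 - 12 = 21*d^3 - 55*d^2 - 29*d + 15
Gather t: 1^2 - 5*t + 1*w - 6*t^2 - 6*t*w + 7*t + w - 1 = -6*t^2 + t*(2 - 6*w) + 2*w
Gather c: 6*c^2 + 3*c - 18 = 6*c^2 + 3*c - 18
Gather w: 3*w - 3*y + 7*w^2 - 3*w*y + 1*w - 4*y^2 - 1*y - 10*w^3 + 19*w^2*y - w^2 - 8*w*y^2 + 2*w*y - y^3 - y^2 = -10*w^3 + w^2*(19*y + 6) + w*(-8*y^2 - y + 4) - y^3 - 5*y^2 - 4*y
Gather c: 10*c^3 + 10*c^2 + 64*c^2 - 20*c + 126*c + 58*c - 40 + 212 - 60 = 10*c^3 + 74*c^2 + 164*c + 112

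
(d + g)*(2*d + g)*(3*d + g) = 6*d^3 + 11*d^2*g + 6*d*g^2 + g^3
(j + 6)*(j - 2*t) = j^2 - 2*j*t + 6*j - 12*t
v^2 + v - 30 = (v - 5)*(v + 6)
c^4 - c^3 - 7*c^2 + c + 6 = (c - 3)*(c - 1)*(c + 1)*(c + 2)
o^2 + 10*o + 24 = (o + 4)*(o + 6)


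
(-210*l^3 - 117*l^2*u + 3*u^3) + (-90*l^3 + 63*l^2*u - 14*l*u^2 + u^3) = -300*l^3 - 54*l^2*u - 14*l*u^2 + 4*u^3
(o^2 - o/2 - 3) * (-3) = -3*o^2 + 3*o/2 + 9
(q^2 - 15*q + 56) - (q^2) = 56 - 15*q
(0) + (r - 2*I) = r - 2*I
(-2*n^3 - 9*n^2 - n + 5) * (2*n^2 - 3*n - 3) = -4*n^5 - 12*n^4 + 31*n^3 + 40*n^2 - 12*n - 15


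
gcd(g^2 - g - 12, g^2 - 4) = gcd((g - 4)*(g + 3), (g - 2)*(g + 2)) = 1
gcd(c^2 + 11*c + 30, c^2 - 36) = c + 6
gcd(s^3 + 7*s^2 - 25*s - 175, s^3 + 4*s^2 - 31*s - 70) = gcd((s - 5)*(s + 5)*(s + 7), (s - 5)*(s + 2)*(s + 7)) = s^2 + 2*s - 35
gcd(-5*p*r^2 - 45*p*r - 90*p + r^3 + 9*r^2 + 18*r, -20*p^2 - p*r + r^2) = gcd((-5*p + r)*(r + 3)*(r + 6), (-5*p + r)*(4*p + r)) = 5*p - r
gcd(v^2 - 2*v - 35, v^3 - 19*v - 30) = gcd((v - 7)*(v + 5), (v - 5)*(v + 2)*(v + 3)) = 1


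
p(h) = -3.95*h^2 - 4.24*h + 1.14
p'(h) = -7.9*h - 4.24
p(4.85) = -112.34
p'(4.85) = -42.56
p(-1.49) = -1.31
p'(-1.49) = 7.53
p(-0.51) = 2.28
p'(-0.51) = -0.21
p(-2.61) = -14.70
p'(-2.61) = 16.38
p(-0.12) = 1.59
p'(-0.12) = -3.29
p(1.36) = -11.93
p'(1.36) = -14.98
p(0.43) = -1.41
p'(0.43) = -7.64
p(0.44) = -1.49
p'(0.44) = -7.72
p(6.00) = -166.50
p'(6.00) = -51.64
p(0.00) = 1.14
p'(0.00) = -4.24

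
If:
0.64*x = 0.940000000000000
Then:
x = 1.47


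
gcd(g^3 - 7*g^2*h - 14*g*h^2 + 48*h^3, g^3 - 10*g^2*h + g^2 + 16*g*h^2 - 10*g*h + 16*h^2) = g^2 - 10*g*h + 16*h^2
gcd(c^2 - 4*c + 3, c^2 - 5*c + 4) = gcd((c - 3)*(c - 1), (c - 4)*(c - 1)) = c - 1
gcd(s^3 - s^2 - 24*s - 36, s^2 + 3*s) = s + 3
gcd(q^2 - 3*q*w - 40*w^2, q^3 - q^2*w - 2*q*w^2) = 1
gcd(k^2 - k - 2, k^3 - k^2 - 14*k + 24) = k - 2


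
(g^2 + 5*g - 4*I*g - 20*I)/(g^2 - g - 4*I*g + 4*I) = (g + 5)/(g - 1)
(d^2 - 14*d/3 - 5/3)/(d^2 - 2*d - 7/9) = 3*(d - 5)/(3*d - 7)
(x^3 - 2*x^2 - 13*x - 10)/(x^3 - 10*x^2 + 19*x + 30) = (x + 2)/(x - 6)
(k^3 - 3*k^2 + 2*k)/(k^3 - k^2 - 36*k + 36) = k*(k - 2)/(k^2 - 36)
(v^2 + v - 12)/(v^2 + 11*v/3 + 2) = 3*(v^2 + v - 12)/(3*v^2 + 11*v + 6)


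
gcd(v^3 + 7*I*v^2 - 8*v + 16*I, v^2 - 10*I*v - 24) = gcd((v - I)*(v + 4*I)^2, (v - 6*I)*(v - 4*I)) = 1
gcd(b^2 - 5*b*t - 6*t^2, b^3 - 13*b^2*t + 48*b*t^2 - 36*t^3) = -b + 6*t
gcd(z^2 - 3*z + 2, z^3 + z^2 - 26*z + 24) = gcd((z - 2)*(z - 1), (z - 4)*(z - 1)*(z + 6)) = z - 1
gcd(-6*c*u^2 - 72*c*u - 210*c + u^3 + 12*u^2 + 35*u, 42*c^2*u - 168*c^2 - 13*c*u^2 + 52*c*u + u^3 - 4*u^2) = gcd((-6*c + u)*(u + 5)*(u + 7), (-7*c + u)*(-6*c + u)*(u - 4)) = -6*c + u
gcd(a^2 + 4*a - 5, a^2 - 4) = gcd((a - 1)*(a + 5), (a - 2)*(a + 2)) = 1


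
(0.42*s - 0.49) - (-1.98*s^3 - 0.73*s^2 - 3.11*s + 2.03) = 1.98*s^3 + 0.73*s^2 + 3.53*s - 2.52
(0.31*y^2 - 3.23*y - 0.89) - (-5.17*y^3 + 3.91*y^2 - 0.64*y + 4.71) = 5.17*y^3 - 3.6*y^2 - 2.59*y - 5.6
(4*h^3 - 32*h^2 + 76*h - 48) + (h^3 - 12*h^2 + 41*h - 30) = 5*h^3 - 44*h^2 + 117*h - 78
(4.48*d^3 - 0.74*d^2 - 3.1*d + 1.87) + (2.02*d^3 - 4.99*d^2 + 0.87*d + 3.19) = 6.5*d^3 - 5.73*d^2 - 2.23*d + 5.06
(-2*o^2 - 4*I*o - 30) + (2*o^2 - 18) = -4*I*o - 48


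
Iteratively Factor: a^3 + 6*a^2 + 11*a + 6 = (a + 3)*(a^2 + 3*a + 2) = (a + 1)*(a + 3)*(a + 2)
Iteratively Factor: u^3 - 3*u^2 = (u - 3)*(u^2) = u*(u - 3)*(u)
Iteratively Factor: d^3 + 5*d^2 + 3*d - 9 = (d - 1)*(d^2 + 6*d + 9) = (d - 1)*(d + 3)*(d + 3)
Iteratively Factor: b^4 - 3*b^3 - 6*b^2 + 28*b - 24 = (b - 2)*(b^3 - b^2 - 8*b + 12) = (b - 2)*(b + 3)*(b^2 - 4*b + 4) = (b - 2)^2*(b + 3)*(b - 2)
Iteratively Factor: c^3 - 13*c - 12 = (c + 1)*(c^2 - c - 12) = (c - 4)*(c + 1)*(c + 3)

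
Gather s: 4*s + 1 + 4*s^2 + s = 4*s^2 + 5*s + 1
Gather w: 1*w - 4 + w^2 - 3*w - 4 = w^2 - 2*w - 8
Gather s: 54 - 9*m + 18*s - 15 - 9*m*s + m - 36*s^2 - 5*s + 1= -8*m - 36*s^2 + s*(13 - 9*m) + 40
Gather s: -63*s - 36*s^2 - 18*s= -36*s^2 - 81*s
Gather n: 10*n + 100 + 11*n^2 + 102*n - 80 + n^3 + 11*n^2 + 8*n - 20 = n^3 + 22*n^2 + 120*n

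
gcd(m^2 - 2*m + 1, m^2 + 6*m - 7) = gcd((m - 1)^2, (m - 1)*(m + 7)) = m - 1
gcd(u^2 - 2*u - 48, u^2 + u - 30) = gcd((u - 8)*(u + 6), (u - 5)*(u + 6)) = u + 6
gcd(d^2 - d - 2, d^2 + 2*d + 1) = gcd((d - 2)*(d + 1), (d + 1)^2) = d + 1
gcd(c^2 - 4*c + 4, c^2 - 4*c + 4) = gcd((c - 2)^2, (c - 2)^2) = c^2 - 4*c + 4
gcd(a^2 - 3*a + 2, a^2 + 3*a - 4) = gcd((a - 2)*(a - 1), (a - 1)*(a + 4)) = a - 1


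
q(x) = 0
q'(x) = 0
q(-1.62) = 0.00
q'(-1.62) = 0.00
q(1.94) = 0.00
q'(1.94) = 0.00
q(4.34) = 0.00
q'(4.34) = 0.00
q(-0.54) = 0.00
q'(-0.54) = 0.00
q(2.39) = 0.00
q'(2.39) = 0.00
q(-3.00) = 0.00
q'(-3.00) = 0.00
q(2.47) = 0.00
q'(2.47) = 0.00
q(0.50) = 0.00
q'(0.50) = 0.00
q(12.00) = 0.00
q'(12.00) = 0.00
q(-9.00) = 0.00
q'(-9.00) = 0.00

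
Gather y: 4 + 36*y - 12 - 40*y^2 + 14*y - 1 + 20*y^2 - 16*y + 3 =-20*y^2 + 34*y - 6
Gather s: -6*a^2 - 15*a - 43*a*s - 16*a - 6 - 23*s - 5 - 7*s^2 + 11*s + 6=-6*a^2 - 31*a - 7*s^2 + s*(-43*a - 12) - 5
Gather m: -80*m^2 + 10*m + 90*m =-80*m^2 + 100*m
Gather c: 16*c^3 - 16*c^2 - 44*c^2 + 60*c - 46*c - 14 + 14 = 16*c^3 - 60*c^2 + 14*c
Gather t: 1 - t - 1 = -t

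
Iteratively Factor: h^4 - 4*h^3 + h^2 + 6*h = (h)*(h^3 - 4*h^2 + h + 6) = h*(h - 3)*(h^2 - h - 2) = h*(h - 3)*(h + 1)*(h - 2)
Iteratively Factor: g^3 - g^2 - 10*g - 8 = (g + 1)*(g^2 - 2*g - 8) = (g + 1)*(g + 2)*(g - 4)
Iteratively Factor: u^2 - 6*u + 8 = (u - 2)*(u - 4)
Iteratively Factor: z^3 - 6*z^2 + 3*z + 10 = (z - 5)*(z^2 - z - 2) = (z - 5)*(z - 2)*(z + 1)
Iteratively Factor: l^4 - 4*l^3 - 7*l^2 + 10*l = (l - 1)*(l^3 - 3*l^2 - 10*l) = l*(l - 1)*(l^2 - 3*l - 10) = l*(l - 5)*(l - 1)*(l + 2)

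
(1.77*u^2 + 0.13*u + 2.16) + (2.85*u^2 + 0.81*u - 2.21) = 4.62*u^2 + 0.94*u - 0.0499999999999998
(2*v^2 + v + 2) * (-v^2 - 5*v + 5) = -2*v^4 - 11*v^3 + 3*v^2 - 5*v + 10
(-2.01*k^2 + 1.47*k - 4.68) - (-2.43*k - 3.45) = -2.01*k^2 + 3.9*k - 1.23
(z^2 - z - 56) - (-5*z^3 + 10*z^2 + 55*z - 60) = 5*z^3 - 9*z^2 - 56*z + 4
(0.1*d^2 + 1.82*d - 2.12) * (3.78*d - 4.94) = 0.378*d^3 + 6.3856*d^2 - 17.0044*d + 10.4728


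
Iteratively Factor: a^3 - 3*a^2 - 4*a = (a)*(a^2 - 3*a - 4) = a*(a + 1)*(a - 4)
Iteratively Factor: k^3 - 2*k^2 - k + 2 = (k + 1)*(k^2 - 3*k + 2) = (k - 2)*(k + 1)*(k - 1)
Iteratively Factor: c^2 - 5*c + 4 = (c - 1)*(c - 4)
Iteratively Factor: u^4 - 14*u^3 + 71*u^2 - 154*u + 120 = (u - 3)*(u^3 - 11*u^2 + 38*u - 40) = (u - 5)*(u - 3)*(u^2 - 6*u + 8) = (u - 5)*(u - 4)*(u - 3)*(u - 2)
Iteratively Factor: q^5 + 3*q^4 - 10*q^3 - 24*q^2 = (q + 4)*(q^4 - q^3 - 6*q^2) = (q + 2)*(q + 4)*(q^3 - 3*q^2) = q*(q + 2)*(q + 4)*(q^2 - 3*q) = q*(q - 3)*(q + 2)*(q + 4)*(q)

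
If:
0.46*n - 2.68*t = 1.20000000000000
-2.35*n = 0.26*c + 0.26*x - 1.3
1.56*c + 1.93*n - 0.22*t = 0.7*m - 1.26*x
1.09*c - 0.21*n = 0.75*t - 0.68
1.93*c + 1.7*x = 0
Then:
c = -0.76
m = 1.46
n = 0.54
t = -0.35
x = 0.87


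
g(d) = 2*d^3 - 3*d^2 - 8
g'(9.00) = 432.00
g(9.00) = 1207.00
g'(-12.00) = 936.00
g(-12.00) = -3896.00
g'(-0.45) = 3.92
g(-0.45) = -8.79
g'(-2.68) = 59.17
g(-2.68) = -68.04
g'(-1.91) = 33.35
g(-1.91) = -32.88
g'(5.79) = 166.40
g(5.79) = 279.64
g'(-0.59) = 5.63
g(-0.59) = -9.46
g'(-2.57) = 55.05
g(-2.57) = -61.76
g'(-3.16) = 78.87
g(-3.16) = -101.07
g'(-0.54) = 4.99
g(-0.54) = -9.19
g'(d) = 6*d^2 - 6*d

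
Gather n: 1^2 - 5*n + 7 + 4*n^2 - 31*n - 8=4*n^2 - 36*n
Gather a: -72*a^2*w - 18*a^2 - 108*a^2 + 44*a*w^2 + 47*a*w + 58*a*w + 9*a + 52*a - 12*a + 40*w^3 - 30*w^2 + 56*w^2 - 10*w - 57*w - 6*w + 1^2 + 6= a^2*(-72*w - 126) + a*(44*w^2 + 105*w + 49) + 40*w^3 + 26*w^2 - 73*w + 7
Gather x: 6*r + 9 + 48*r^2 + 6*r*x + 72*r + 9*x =48*r^2 + 78*r + x*(6*r + 9) + 9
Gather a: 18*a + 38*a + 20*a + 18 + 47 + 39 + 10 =76*a + 114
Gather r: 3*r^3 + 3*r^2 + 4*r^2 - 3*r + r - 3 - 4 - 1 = 3*r^3 + 7*r^2 - 2*r - 8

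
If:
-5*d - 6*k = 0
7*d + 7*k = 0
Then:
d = 0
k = 0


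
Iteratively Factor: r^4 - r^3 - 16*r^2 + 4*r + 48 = (r + 2)*(r^3 - 3*r^2 - 10*r + 24) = (r - 4)*(r + 2)*(r^2 + r - 6) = (r - 4)*(r + 2)*(r + 3)*(r - 2)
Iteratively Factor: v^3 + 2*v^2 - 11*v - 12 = (v + 1)*(v^2 + v - 12) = (v + 1)*(v + 4)*(v - 3)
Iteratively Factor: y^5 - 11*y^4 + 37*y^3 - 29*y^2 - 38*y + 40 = (y + 1)*(y^4 - 12*y^3 + 49*y^2 - 78*y + 40) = (y - 2)*(y + 1)*(y^3 - 10*y^2 + 29*y - 20) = (y - 4)*(y - 2)*(y + 1)*(y^2 - 6*y + 5) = (y - 4)*(y - 2)*(y - 1)*(y + 1)*(y - 5)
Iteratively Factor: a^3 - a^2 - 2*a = (a - 2)*(a^2 + a) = (a - 2)*(a + 1)*(a)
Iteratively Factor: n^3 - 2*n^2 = (n)*(n^2 - 2*n) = n^2*(n - 2)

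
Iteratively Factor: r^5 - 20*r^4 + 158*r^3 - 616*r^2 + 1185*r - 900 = (r - 4)*(r^4 - 16*r^3 + 94*r^2 - 240*r + 225) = (r - 5)*(r - 4)*(r^3 - 11*r^2 + 39*r - 45) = (r - 5)*(r - 4)*(r - 3)*(r^2 - 8*r + 15) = (r - 5)*(r - 4)*(r - 3)^2*(r - 5)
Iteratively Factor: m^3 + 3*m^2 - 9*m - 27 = (m + 3)*(m^2 - 9) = (m + 3)^2*(m - 3)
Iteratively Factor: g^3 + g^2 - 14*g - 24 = (g + 3)*(g^2 - 2*g - 8) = (g + 2)*(g + 3)*(g - 4)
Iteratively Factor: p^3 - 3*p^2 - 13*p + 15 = (p - 5)*(p^2 + 2*p - 3) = (p - 5)*(p + 3)*(p - 1)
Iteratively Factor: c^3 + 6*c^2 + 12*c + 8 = (c + 2)*(c^2 + 4*c + 4) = (c + 2)^2*(c + 2)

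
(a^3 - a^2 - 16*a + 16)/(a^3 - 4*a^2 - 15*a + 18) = (a^2 - 16)/(a^2 - 3*a - 18)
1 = 1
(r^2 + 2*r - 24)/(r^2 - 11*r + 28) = (r + 6)/(r - 7)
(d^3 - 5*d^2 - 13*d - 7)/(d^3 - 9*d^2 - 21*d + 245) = (d^2 + 2*d + 1)/(d^2 - 2*d - 35)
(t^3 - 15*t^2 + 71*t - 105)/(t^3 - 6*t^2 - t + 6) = (t^3 - 15*t^2 + 71*t - 105)/(t^3 - 6*t^2 - t + 6)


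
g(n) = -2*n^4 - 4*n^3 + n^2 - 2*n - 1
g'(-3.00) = 100.00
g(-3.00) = -40.00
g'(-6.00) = 1282.00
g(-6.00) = -1681.00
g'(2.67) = -234.48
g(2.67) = -176.99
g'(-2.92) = 89.02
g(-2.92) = -32.44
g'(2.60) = -218.53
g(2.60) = -161.14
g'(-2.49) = 42.12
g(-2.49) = -4.95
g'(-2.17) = 18.90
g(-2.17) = 4.57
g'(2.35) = -167.39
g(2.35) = -113.09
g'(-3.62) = 213.01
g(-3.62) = -134.35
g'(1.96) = -104.42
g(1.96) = -60.71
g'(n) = -8*n^3 - 12*n^2 + 2*n - 2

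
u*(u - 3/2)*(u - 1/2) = u^3 - 2*u^2 + 3*u/4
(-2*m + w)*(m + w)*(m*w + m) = -2*m^3*w - 2*m^3 - m^2*w^2 - m^2*w + m*w^3 + m*w^2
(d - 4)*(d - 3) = d^2 - 7*d + 12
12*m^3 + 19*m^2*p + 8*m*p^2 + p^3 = (m + p)*(3*m + p)*(4*m + p)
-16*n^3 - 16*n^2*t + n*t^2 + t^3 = (-4*n + t)*(n + t)*(4*n + t)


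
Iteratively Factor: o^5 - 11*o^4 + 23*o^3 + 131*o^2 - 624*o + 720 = (o - 4)*(o^4 - 7*o^3 - 5*o^2 + 111*o - 180) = (o - 4)*(o - 3)*(o^3 - 4*o^2 - 17*o + 60) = (o - 5)*(o - 4)*(o - 3)*(o^2 + o - 12) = (o - 5)*(o - 4)*(o - 3)^2*(o + 4)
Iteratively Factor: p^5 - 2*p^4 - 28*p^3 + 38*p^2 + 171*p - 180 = (p + 3)*(p^4 - 5*p^3 - 13*p^2 + 77*p - 60) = (p + 3)*(p + 4)*(p^3 - 9*p^2 + 23*p - 15) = (p - 5)*(p + 3)*(p + 4)*(p^2 - 4*p + 3) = (p - 5)*(p - 1)*(p + 3)*(p + 4)*(p - 3)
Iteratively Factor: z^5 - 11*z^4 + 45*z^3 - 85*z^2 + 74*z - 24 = (z - 1)*(z^4 - 10*z^3 + 35*z^2 - 50*z + 24) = (z - 4)*(z - 1)*(z^3 - 6*z^2 + 11*z - 6) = (z - 4)*(z - 2)*(z - 1)*(z^2 - 4*z + 3) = (z - 4)*(z - 2)*(z - 1)^2*(z - 3)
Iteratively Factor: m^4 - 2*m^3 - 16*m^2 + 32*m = (m - 2)*(m^3 - 16*m) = m*(m - 2)*(m^2 - 16) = m*(m - 4)*(m - 2)*(m + 4)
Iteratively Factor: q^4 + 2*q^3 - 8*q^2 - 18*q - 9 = (q + 3)*(q^3 - q^2 - 5*q - 3) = (q + 1)*(q + 3)*(q^2 - 2*q - 3) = (q + 1)^2*(q + 3)*(q - 3)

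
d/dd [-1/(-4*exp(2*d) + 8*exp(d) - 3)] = 8*(1 - exp(d))*exp(d)/(4*exp(2*d) - 8*exp(d) + 3)^2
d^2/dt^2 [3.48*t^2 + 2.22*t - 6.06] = 6.96000000000000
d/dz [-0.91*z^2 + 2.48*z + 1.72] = 2.48 - 1.82*z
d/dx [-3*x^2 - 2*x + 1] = -6*x - 2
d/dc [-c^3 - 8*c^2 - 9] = c*(-3*c - 16)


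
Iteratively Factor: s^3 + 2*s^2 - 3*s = (s - 1)*(s^2 + 3*s) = s*(s - 1)*(s + 3)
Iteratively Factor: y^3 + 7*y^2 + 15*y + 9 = (y + 1)*(y^2 + 6*y + 9) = (y + 1)*(y + 3)*(y + 3)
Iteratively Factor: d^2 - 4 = (d + 2)*(d - 2)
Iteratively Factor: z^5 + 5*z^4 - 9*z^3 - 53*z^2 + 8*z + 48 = (z + 1)*(z^4 + 4*z^3 - 13*z^2 - 40*z + 48) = (z + 1)*(z + 4)*(z^3 - 13*z + 12) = (z - 1)*(z + 1)*(z + 4)*(z^2 + z - 12) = (z - 3)*(z - 1)*(z + 1)*(z + 4)*(z + 4)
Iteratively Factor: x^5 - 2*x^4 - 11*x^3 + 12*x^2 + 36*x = (x - 3)*(x^4 + x^3 - 8*x^2 - 12*x) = x*(x - 3)*(x^3 + x^2 - 8*x - 12) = x*(x - 3)*(x + 2)*(x^2 - x - 6) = x*(x - 3)*(x + 2)^2*(x - 3)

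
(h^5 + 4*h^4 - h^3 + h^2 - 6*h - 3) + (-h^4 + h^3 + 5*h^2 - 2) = h^5 + 3*h^4 + 6*h^2 - 6*h - 5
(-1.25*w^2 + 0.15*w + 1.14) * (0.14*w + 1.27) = -0.175*w^3 - 1.5665*w^2 + 0.3501*w + 1.4478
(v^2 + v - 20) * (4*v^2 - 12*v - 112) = 4*v^4 - 8*v^3 - 204*v^2 + 128*v + 2240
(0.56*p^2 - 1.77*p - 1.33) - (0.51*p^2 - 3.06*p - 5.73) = 0.05*p^2 + 1.29*p + 4.4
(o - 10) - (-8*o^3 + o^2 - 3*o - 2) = 8*o^3 - o^2 + 4*o - 8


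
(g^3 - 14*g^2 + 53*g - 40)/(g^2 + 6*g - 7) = (g^2 - 13*g + 40)/(g + 7)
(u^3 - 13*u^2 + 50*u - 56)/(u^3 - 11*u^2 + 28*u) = (u - 2)/u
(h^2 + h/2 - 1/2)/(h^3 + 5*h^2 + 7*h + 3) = (h - 1/2)/(h^2 + 4*h + 3)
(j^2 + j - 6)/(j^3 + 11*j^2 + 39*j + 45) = (j - 2)/(j^2 + 8*j + 15)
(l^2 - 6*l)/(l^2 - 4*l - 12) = l/(l + 2)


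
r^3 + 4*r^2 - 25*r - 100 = (r - 5)*(r + 4)*(r + 5)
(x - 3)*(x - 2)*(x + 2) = x^3 - 3*x^2 - 4*x + 12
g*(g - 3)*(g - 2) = g^3 - 5*g^2 + 6*g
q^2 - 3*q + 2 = (q - 2)*(q - 1)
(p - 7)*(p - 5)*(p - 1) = p^3 - 13*p^2 + 47*p - 35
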